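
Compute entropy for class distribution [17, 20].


Probabilities: [17/37, 20/37] ≈ [0.4595, 0.5405]
H = -((17/37)·log₂(17/37) + (20/37)·log₂(20/37))
  = 0.9953 bits

0.9953 bits


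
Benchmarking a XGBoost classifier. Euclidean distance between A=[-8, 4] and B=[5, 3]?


d = √((-8-5)² + (4-3)²)
  = √(169 + 1)
  = √170 = 13.0384

13.0384


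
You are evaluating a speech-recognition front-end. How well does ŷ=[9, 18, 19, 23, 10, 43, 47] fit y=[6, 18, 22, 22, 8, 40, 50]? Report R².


ȳ = 23.7143
SS_res = Σ(y-ŷ)² = 41
SS_tot = Σ(y-ȳ)² = 1555.43
R² = 1 - SS_res/SS_tot = 1 - 0.0264 = 0.9736

0.9736


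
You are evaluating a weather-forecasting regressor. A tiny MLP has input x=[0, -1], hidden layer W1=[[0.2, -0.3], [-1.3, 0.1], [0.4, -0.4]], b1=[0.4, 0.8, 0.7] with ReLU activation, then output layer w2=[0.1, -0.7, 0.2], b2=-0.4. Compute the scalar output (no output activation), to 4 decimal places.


z1[0] = (0.2)·(0) + (-0.3)·(-1) + 0.4 = 0.7
z1[1] = (-1.3)·(0) + (0.1)·(-1) + 0.8 = 0.7
z1[2] = (0.4)·(0) + (-0.4)·(-1) + 0.7 = 1.1
h = ReLU(z1) = [0.7, 0.7, 1.1]
output = (0.1)·(0.7) + (-0.7)·(0.7) + (0.2)·(1.1) - 0.4 = -0.6

-0.6


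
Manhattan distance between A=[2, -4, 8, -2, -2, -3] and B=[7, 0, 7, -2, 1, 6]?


d = |2-7| + |-4-0| + |8-7| + |-2+ 2| + |-2-1| + |-3-6|
  = 5 + 4 + 1 + 0 + 3 + 9
  = 22

22


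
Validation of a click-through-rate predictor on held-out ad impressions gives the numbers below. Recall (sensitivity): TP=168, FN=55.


Recall = TP/(TP+FN)
= 168/(168+55)
= 168/223 = 75.34%

75.34%


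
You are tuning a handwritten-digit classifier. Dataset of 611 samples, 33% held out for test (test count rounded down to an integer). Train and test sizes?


Test = ⌊611·33/100⌋ = 201
Train = 611 - 201 = 410

Train: 410, Test: 201


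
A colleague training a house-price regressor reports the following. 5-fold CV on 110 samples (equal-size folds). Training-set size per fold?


Fold size = 110/5 = 22
Training per fold = 110 - 22 = 88

88


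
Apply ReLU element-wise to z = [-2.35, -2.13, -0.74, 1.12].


ReLU(-2.35) = max(0, -2.35) = 0.0
ReLU(-2.13) = max(0, -2.13) = 0.0
ReLU(-0.74) = max(0, -0.74) = 0.0
ReLU(1.12) = max(0, 1.12) = 1.12
result = [0.0, 0.0, 0.0, 1.12]

[0.0, 0.0, 0.0, 1.12]


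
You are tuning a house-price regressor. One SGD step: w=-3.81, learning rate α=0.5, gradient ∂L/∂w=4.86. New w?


w_new = w - α·∇
= -3.81 - 0.5·4.86
= -3.81 - 2.43
= -6.24

-6.24


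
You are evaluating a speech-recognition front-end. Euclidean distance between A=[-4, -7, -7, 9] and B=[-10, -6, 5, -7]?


d = √((-4+ 10)² + (-7+ 6)² + (-7-5)² + (9+ 7)²)
  = √(36 + 1 + 144 + 256)
  = √437 = 20.9045

20.9045


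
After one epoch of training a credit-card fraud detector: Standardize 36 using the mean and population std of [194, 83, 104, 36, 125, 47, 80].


μ = 95.5714, σ = 49.1844
z = (36 - 95.5714)/49.1844 = -1.2112

-1.2112


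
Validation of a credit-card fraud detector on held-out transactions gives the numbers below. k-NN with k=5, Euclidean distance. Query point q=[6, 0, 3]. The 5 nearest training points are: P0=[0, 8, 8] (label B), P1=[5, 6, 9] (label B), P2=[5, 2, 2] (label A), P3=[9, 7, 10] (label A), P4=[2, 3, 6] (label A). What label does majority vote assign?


d(q,P0) = 11.1803  (label B)
d(q,P1) = 8.544  (label B)
d(q,P2) = 2.4495  (label A)
d(q,P3) = 10.3441  (label A)
d(q,P4) = 5.831  (label A)
Votes: A=3, B=2
Majority → A

A


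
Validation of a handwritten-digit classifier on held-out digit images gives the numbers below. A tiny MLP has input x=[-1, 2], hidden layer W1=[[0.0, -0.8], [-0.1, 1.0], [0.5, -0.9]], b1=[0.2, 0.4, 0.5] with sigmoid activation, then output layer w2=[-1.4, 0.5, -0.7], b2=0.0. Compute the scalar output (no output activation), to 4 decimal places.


z1[0] = (0.0)·(-1) + (-0.8)·(2) + 0.2 = -1.4
z1[1] = (-0.1)·(-1) + (1.0)·(2) + 0.4 = 2.5
z1[2] = (0.5)·(-1) + (-0.9)·(2) + 0.5 = -1.8
h = sigmoid(z1) = [0.1978, 0.9241, 0.1419]
output = (-1.4)·(0.1978) + (0.5)·(0.9241) + (-0.7)·(0.1419) + 0.0 = 0.0858

0.0858


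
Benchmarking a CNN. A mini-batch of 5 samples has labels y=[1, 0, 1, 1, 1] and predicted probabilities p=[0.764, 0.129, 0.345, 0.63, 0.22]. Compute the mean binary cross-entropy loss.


L[0] = -ln(0.764) = 0.2692
L[1] = -ln(1-0.129) = -ln(0.871) = 0.1381
L[2] = -ln(0.345) = 1.0642
L[3] = -ln(0.63) = 0.462
L[4] = -ln(0.22) = 1.5141
mean = (0.2692 + 0.1381 + 1.0642 + 0.462 + 1.5141)/5 = 0.6895

0.6895


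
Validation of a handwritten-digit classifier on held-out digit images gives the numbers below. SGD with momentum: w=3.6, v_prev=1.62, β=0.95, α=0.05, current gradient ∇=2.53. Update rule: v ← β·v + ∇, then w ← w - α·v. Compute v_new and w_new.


v_new = 0.95·1.62 + 2.53 = 1.539 + 2.53 = 4.069
w_new = 3.6 - 0.05·4.069 = 3.6 - 0.20345 = 3.39655

v_new=4.069, w_new=3.39655


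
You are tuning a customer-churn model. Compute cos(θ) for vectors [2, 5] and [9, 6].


A·B = 2·9 + 5·6 = 48
‖A‖ = √29 = 5.3852, ‖B‖ = √117 = 10.8167
cos = 48/(√29·√117) = 48/√3393 = 0.824

0.824


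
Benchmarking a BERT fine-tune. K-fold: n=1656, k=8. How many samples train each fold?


Fold size = 1656/8 = 207
Training per fold = 1656 - 207 = 1449

1449


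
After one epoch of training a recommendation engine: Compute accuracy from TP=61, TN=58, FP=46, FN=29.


Accuracy = (TP+TN)/(TP+TN+FP+FN)
= (61+58)/(194)
= 119/194 = 61.34%

61.34%


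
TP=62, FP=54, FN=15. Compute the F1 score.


Precision = 62/116 = 0.5345
Recall = 62/77 = 0.8052
F1 = 2·P·R/(P+R) = 2·TP/(2·TP+FP+FN) = 124/(124+54+15) = 124/193 = 0.6425

0.6425


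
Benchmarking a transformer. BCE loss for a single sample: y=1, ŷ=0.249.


BCE = -[y·ln(p) + (1-y)·ln(1-p)]
= -1·ln(0.249) - 0
= -ln(0.249) = 1.3903

1.3903


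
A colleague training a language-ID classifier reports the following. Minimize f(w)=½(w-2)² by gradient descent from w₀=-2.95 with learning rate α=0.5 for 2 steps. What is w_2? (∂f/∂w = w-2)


step 1: grad = -2.95-2 = -4.95; w = -2.95 - 0.5·(-4.95) = -0.475
step 2: grad = -0.475-2 = -2.475; w = -0.475 - 0.5·(-2.475) = 0.7625

0.7625


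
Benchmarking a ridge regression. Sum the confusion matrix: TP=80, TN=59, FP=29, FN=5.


Total = TP + TN + FP + FN
= 80 + 59 + 29 + 5
= 173
(Predicted positive: 109, predicted negative: 64)

173


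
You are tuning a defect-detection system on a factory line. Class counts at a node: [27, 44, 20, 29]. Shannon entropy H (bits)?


Probabilities: [27/120, 44/120, 20/120, 29/120] ≈ [0.225, 0.3667, 0.1667, 0.2417]
H = -((27/120)·log₂(27/120) + (44/120)·log₂(44/120) + (20/120)·log₂(20/120) + (29/120)·log₂(29/120))
  = 1.9409 bits

1.9409 bits


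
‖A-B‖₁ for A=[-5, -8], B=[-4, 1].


d = |-5+ 4| + |-8-1|
  = 1 + 9
  = 10

10


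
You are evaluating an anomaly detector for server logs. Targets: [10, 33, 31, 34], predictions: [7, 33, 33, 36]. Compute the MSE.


Squared errors: (10-7)²=9, (33-33)²=0, (31-33)²=4, (34-36)²=4
Sum = 17
MSE = 17/4 = 17/4

17/4


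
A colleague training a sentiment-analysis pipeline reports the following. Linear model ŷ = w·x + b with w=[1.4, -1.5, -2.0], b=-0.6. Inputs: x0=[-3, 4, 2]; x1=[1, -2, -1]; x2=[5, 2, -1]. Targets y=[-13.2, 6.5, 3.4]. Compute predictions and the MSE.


ŷ0 = (1.4)·(-3) + (-1.5)·(4) + (-2.0)·(2) - 0.6 = -14.8
ŷ1 = (1.4)·(1) + (-1.5)·(-2) + (-2.0)·(-1) - 0.6 = 5.8
ŷ2 = (1.4)·(5) + (-1.5)·(2) + (-2.0)·(-1) - 0.6 = 5.4
errors² = [2.56, 0.49, 4.0]
MSE = 7.0500/3 = 2.35

2.35


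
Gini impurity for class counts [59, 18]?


Probabilities: [59/77, 18/77] ≈ [0.7662, 0.2338]
Σpᵢ² = (3481 + 324)/77² = 3805/5929
Gini = 1 - Σpᵢ² = 1 - 3805/5929 = 0.3582

0.3582


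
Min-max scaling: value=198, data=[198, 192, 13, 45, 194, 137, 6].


min=6, max=198
(198-6)/(198-6) = 192/192 = 1.0

1.0


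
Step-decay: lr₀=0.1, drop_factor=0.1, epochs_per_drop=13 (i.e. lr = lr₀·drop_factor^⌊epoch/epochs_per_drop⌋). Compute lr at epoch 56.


n_drops = ⌊56/13⌋ = 4
lr = 0.1·0.1^4 = 0.1·0.0001 = 0.00001

0.00001


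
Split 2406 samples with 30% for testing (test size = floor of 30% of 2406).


Test = ⌊2406·30/100⌋ = 721
Train = 2406 - 721 = 1685

Train: 1685, Test: 721


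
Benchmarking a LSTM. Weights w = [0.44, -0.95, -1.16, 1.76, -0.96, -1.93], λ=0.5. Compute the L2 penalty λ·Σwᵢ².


‖w‖₂² = (0.44)² + (-0.95)² + (-1.16)² + (1.76)² + (-0.96)² + (-1.93)²
     = 0.1936 + 0.9025 + 1.3456 + 3.0976 + 0.9216 + 3.7249
     = 10.1858
λ·‖w‖₂² = 0.5·10.1858 = 5.0929

5.0929


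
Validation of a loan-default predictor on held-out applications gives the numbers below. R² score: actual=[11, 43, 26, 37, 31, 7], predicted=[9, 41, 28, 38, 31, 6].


ȳ = 25.8333
SS_res = Σ(y-ŷ)² = 14
SS_tot = Σ(y-ȳ)² = 1020.83
R² = 1 - SS_res/SS_tot = 1 - 0.0137 = 0.9863

0.9863


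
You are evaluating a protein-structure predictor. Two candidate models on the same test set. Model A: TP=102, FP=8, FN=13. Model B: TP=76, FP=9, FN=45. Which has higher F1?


Model A: P=102/110=0.9273, R=102/115=0.887, F1=2PR/(P+R)=2TP/(2TP+FP+FN)=204/225=0.9067
Model B: P=76/85=0.8941, R=76/121=0.6281, F1=2PR/(P+R)=2TP/(2TP+FP+FN)=152/206=0.7379
0.9067 > 0.7379 → Model A

Model A


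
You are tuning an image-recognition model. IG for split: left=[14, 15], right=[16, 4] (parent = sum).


Parent = [30, 19], H_parent = 0.9633
H_left = 0.9991 (n=29), H_right = 0.7219 (n=20)
H_children = (29/49)·0.9991 + (20/49)·0.7219 = 0.886
IG = 0.9633 - 0.886 = 0.0773

0.0773


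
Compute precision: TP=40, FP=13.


Precision = TP/(TP+FP)
= 40/(40+13)
= 40/53 = 75.47%

75.47%


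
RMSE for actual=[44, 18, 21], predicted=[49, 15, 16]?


MSE = 59/3 = 19.6667
RMSE = √(59/3) = 4.4347

4.4347


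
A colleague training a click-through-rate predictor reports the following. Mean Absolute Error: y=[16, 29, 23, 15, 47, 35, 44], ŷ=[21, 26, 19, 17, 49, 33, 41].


Absolute errors: |16-21|=5, |29-26|=3, |23-19|=4, |15-17|=2, |47-49|=2, |35-33|=2, |44-41|=3
Sum = 21
MAE = 21/7 = 3

3


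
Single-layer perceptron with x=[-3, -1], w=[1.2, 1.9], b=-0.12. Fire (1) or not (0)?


z = (-3)·(1.2) + (-1)·(1.9) - 0.12
  = -5.62
step(z) = 0 (z<0)

0


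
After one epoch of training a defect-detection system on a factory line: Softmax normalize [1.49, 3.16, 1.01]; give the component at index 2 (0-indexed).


Exponentials: e^1.49=4.4371, e^3.16=23.5706, e^1.01=2.7456
Sum = 30.7533
Softmax = [0.1443, 0.7664, 0.0893]
p[2] = 2.7456/30.7533 = 0.0893

0.0893


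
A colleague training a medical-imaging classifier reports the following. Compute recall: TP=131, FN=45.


Recall = TP/(TP+FN)
= 131/(131+45)
= 131/176 = 74.43%

74.43%


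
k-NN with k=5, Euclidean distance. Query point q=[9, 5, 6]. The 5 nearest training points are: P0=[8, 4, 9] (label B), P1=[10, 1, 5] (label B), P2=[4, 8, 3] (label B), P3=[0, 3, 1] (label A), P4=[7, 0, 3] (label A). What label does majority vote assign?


d(q,P0) = 3.3166  (label B)
d(q,P1) = 4.2426  (label B)
d(q,P2) = 6.5574  (label B)
d(q,P3) = 10.4881  (label A)
d(q,P4) = 6.1644  (label A)
Votes: A=2, B=3
Majority → B

B


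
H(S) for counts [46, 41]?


Probabilities: [46/87, 41/87] ≈ [0.5287, 0.4713]
H = -((46/87)·log₂(46/87) + (41/87)·log₂(41/87))
  = 0.9976 bits

0.9976 bits


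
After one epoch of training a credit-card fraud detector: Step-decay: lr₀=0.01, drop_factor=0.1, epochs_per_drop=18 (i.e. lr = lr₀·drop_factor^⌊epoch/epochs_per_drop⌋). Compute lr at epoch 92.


n_drops = ⌊92/18⌋ = 5
lr = 0.01·0.1^5 = 0.01·0.00001 = 0.0000001

0.0000001


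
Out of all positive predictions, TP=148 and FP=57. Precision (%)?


Precision = TP/(TP+FP)
= 148/(148+57)
= 148/205 = 72.2%

72.2%


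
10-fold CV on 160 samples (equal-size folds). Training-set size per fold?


Fold size = 160/10 = 16
Training per fold = 160 - 16 = 144

144


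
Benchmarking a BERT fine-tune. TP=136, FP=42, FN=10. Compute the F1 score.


Precision = 136/178 = 0.764
Recall = 136/146 = 0.9315
F1 = 2·P·R/(P+R) = 2·TP/(2·TP+FP+FN) = 272/(272+42+10) = 272/324 = 0.8395

0.8395


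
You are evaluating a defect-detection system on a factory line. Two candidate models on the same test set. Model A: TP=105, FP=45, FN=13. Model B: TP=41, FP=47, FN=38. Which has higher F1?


Model A: P=105/150=0.7, R=105/118=0.8898, F1=2PR/(P+R)=2TP/(2TP+FP+FN)=210/268=0.7836
Model B: P=41/88=0.4659, R=41/79=0.519, F1=2PR/(P+R)=2TP/(2TP+FP+FN)=82/167=0.491
0.7836 > 0.491 → Model A

Model A


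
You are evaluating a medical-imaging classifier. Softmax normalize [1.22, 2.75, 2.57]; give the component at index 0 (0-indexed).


Exponentials: e^1.22=3.3872, e^2.75=15.6426, e^2.57=13.0658
Sum = 32.0956
Softmax = [0.1055, 0.4874, 0.4071]
p[0] = 3.3872/32.0956 = 0.1055

0.1055


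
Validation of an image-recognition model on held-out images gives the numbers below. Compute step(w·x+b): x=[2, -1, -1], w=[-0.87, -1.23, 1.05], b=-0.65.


z = (2)·(-0.87) + (-1)·(-1.23) + (-1)·(1.05) - 0.65
  = -2.21
step(z) = 0 (z<0)

0


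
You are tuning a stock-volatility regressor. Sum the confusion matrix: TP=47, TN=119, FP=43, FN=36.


Total = TP + TN + FP + FN
= 47 + 119 + 43 + 36
= 245
(Predicted positive: 90, predicted negative: 155)

245


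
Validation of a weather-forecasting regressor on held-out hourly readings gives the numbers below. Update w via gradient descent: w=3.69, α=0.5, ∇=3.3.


w_new = w - α·∇
= 3.69 - 0.5·3.3
= 3.69 - 1.65
= 2.04

2.04


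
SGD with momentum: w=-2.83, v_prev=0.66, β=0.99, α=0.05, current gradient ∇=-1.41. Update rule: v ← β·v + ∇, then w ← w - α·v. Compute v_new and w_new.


v_new = 0.99·0.66 - 1.41 = 0.6534 - 1.41 = -0.7566
w_new = -2.83 - 0.05·-0.7566 = -2.83 + 0.03783 = -2.79217

v_new=-0.7566, w_new=-2.79217


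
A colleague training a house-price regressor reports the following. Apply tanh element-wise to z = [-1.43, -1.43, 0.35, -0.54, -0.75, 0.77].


tanh(-1.43) = -0.8917
tanh(-1.43) = -0.8917
tanh(0.35) = 0.3364
tanh(-0.54) = -0.493
tanh(-0.75) = -0.6351
tanh(0.77) = 0.6469
result = [-0.8917, -0.8917, 0.3364, -0.493, -0.6351, 0.6469]

[-0.8917, -0.8917, 0.3364, -0.493, -0.6351, 0.6469]


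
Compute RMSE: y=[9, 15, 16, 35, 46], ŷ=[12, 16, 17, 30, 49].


MSE = 45/5 = 9
RMSE = √(45/5) = 3.0

3.0


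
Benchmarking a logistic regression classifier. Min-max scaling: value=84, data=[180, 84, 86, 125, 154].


min=84, max=180
(84-84)/(180-84) = 0/96 = 0.0

0.0


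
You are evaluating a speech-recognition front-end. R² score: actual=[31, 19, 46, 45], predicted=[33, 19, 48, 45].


ȳ = 35.25
SS_res = Σ(y-ŷ)² = 8
SS_tot = Σ(y-ȳ)² = 492.75
R² = 1 - SS_res/SS_tot = 1 - 0.0162 = 0.9838

0.9838


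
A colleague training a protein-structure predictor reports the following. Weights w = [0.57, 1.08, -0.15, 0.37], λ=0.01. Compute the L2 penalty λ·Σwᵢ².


‖w‖₂² = (0.57)² + (1.08)² + (-0.15)² + (0.37)²
     = 0.3249 + 1.1664 + 0.0225 + 0.1369
     = 1.6507
λ·‖w‖₂² = 0.01·1.6507 = 0.016507

0.016507


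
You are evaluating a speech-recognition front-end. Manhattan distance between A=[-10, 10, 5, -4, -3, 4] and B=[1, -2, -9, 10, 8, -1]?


d = |-10-1| + |10+ 2| + |5+ 9| + |-4-10| + |-3-8| + |4+ 1|
  = 11 + 12 + 14 + 14 + 11 + 5
  = 67

67


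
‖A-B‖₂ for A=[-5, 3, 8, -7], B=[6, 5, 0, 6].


d = √((-5-6)² + (3-5)² + (8-0)² + (-7-6)²)
  = √(121 + 4 + 64 + 169)
  = √358 = 18.9209

18.9209


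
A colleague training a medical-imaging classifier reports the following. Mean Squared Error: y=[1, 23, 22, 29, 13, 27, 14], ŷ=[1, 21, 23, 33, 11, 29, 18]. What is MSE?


Squared errors: (1-1)²=0, (23-21)²=4, (22-23)²=1, (29-33)²=16, (13-11)²=4, (27-29)²=4, (14-18)²=16
Sum = 45
MSE = 45/7 = 45/7

45/7


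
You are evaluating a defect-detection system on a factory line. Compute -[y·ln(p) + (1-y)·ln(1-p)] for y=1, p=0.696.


BCE = -[y·ln(p) + (1-y)·ln(1-p)]
= -1·ln(0.696) - 0
= -ln(0.696) = 0.3624

0.3624


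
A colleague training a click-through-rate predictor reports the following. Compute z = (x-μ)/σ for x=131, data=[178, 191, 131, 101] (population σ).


μ = 150.25, σ = 36.1481
z = (131 - 150.25)/36.1481 = -0.5325

-0.5325


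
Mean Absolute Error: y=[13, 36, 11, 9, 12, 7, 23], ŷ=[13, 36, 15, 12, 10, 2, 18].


Absolute errors: |13-13|=0, |36-36|=0, |11-15|=4, |9-12|=3, |12-10|=2, |7-2|=5, |23-18|=5
Sum = 19
MAE = 19/7 = 19/7

19/7


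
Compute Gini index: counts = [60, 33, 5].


Probabilities: [60/98, 33/98, 5/98] ≈ [0.6122, 0.3367, 0.051]
Σpᵢ² = (3600 + 1089 + 25)/98² = 4714/9604
Gini = 1 - Σpᵢ² = 1 - 4714/9604 = 0.5092

0.5092


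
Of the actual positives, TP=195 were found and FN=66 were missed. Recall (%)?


Recall = TP/(TP+FN)
= 195/(195+66)
= 195/261 = 74.71%

74.71%


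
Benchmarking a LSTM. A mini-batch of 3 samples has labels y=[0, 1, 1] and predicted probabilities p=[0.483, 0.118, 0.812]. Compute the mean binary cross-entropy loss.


L[0] = -ln(1-0.483) = -ln(0.517) = 0.6597
L[1] = -ln(0.118) = 2.1371
L[2] = -ln(0.812) = 0.2083
mean = (0.6597 + 2.1371 + 0.2083)/3 = 1.0017

1.0017


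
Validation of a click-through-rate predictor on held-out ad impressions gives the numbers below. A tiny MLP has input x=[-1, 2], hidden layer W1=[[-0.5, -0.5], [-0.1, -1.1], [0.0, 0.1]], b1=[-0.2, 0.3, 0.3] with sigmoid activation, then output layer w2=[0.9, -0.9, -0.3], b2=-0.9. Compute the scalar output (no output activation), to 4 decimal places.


z1[0] = (-0.5)·(-1) + (-0.5)·(2) - 0.2 = -0.7
z1[1] = (-0.1)·(-1) + (-1.1)·(2) + 0.3 = -1.8
z1[2] = (0.0)·(-1) + (0.1)·(2) + 0.3 = 0.5
h = sigmoid(z1) = [0.3318, 0.1419, 0.6225]
output = (0.9)·(0.3318) + (-0.9)·(0.1419) + (-0.3)·(0.6225) - 0.9 = -0.9158

-0.9158


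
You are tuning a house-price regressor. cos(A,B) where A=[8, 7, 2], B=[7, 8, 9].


A·B = 8·7 + 7·8 + 2·9 = 130
‖A‖ = √117 = 10.8167, ‖B‖ = √194 = 13.9284
cos = 130/(√117·√194) = 130/√22698 = 0.8629

0.8629


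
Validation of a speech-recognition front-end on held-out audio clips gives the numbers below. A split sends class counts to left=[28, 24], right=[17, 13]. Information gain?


Parent = [45, 37], H_parent = 0.9931
H_left = 0.9957 (n=52), H_right = 0.9871 (n=30)
H_children = (52/82)·0.9957 + (30/82)·0.9871 = 0.9926
IG = 0.9931 - 0.9926 = 0.0005

0.0005


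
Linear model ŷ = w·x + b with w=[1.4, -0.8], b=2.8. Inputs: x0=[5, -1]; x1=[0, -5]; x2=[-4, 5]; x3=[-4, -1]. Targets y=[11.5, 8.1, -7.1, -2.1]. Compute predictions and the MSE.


ŷ0 = (1.4)·(5) + (-0.8)·(-1) + 2.8 = 10.6
ŷ1 = (1.4)·(0) + (-0.8)·(-5) + 2.8 = 6.8
ŷ2 = (1.4)·(-4) + (-0.8)·(5) + 2.8 = -6.8
ŷ3 = (1.4)·(-4) + (-0.8)·(-1) + 2.8 = -2.0
errors² = [0.81, 1.69, 0.09, 0.01]
MSE = 2.6000/4 = 0.65

0.65


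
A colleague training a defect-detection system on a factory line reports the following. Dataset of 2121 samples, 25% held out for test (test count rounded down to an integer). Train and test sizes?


Test = ⌊2121·25/100⌋ = 530
Train = 2121 - 530 = 1591

Train: 1591, Test: 530


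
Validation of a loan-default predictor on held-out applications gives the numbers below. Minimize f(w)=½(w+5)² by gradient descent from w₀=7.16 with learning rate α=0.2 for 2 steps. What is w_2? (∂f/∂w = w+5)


step 1: grad = 7.16+5 = 12.16; w = 7.16 - 0.2·(12.16) = 4.728
step 2: grad = 4.728+5 = 9.728; w = 4.728 - 0.2·(9.728) = 2.7824

2.7824


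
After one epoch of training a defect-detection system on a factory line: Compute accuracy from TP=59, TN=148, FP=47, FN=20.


Accuracy = (TP+TN)/(TP+TN+FP+FN)
= (59+148)/(274)
= 207/274 = 75.55%

75.55%


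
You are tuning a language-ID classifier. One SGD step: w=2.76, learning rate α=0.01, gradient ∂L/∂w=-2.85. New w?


w_new = w - α·∇
= 2.76 - 0.01·-2.85
= 2.76 + 0.0285
= 2.7885

2.7885


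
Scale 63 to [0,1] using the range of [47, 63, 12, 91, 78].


min=12, max=91
(63-12)/(91-12) = 51/79 = 0.6456

0.6456


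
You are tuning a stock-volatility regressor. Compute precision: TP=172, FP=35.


Precision = TP/(TP+FP)
= 172/(172+35)
= 172/207 = 83.09%

83.09%


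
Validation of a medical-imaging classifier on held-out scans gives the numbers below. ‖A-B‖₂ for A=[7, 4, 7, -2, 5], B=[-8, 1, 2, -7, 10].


d = √((7+ 8)² + (4-1)² + (7-2)² + (-2+ 7)² + (5-10)²)
  = √(225 + 9 + 25 + 25 + 25)
  = √309 = 17.5784

17.5784


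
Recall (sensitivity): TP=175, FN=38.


Recall = TP/(TP+FN)
= 175/(175+38)
= 175/213 = 82.16%

82.16%


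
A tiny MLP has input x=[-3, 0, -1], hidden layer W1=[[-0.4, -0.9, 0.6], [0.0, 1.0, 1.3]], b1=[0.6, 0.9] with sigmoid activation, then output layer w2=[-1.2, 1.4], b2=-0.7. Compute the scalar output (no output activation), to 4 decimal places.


z1[0] = (-0.4)·(-3) + (-0.9)·(0) + (0.6)·(-1) + 0.6 = 1.2
z1[1] = (0.0)·(-3) + (1.0)·(0) + (1.3)·(-1) + 0.9 = -0.4
h = sigmoid(z1) = [0.7685, 0.4013]
output = (-1.2)·(0.7685) + (1.4)·(0.4013) - 0.7 = -1.0604

-1.0604


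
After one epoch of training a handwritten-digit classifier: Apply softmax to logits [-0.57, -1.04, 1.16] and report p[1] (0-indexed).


Exponentials: e^-0.57=0.5655, e^-1.04=0.3535, e^1.16=3.1899
Sum = 4.1089
Softmax = [0.1376, 0.086, 0.7763]
p[1] = 0.3535/4.1089 = 0.086

0.086


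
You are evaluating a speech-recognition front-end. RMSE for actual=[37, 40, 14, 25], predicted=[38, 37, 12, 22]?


MSE = 23/4 = 5.75
RMSE = √(23/4) = 2.3979

2.3979


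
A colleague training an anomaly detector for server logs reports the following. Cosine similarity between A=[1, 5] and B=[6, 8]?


A·B = 1·6 + 5·8 = 46
‖A‖ = √26 = 5.099, ‖B‖ = √100 = 10
cos = 46/(√26·√100) = 46/√2600 = 0.9021

0.9021


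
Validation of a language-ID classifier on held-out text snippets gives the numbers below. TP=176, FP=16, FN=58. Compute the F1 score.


Precision = 176/192 = 0.9167
Recall = 176/234 = 0.7521
F1 = 2·P·R/(P+R) = 2·TP/(2·TP+FP+FN) = 352/(352+16+58) = 352/426 = 0.8263

0.8263


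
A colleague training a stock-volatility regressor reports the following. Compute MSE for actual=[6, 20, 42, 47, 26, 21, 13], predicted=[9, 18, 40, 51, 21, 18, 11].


Squared errors: (6-9)²=9, (20-18)²=4, (42-40)²=4, (47-51)²=16, (26-21)²=25, (21-18)²=9, (13-11)²=4
Sum = 71
MSE = 71/7 = 71/7

71/7


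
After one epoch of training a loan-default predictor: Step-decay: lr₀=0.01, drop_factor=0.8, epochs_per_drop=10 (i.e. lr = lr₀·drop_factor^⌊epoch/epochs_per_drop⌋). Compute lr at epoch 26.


n_drops = ⌊26/10⌋ = 2
lr = 0.01·0.8^2 = 0.01·0.64 = 0.0064

0.0064


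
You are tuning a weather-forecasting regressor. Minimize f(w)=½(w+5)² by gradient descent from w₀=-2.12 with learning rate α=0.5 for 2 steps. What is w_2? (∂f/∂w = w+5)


step 1: grad = -2.12+5 = 2.88; w = -2.12 - 0.5·(2.88) = -3.56
step 2: grad = -3.56+5 = 1.44; w = -3.56 - 0.5·(1.44) = -4.28

-4.28


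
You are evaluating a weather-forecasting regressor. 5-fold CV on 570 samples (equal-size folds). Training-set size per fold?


Fold size = 570/5 = 114
Training per fold = 570 - 114 = 456

456


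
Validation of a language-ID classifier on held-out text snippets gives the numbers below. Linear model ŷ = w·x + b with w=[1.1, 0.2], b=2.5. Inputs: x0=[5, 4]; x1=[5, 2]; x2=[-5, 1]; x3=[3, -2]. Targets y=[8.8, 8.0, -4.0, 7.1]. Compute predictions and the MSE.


ŷ0 = (1.1)·(5) + (0.2)·(4) + 2.5 = 8.8
ŷ1 = (1.1)·(5) + (0.2)·(2) + 2.5 = 8.4
ŷ2 = (1.1)·(-5) + (0.2)·(1) + 2.5 = -2.8
ŷ3 = (1.1)·(3) + (0.2)·(-2) + 2.5 = 5.4
errors² = [0.0, 0.16, 1.44, 2.89]
MSE = 4.4900/4 = 1.1225

1.1225


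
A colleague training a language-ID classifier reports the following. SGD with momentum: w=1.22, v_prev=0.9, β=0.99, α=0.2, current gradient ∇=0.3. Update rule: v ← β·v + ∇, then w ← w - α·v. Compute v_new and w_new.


v_new = 0.99·0.9 + 0.3 = 0.891 + 0.3 = 1.191
w_new = 1.22 - 0.2·1.191 = 1.22 - 0.2382 = 0.9818

v_new=1.191, w_new=0.9818


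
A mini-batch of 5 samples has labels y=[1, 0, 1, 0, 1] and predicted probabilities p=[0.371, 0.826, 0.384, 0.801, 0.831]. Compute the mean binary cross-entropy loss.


L[0] = -ln(0.371) = 0.9916
L[1] = -ln(1-0.826) = -ln(0.174) = 1.7487
L[2] = -ln(0.384) = 0.9571
L[3] = -ln(1-0.801) = -ln(0.199) = 1.6145
L[4] = -ln(0.831) = 0.1851
mean = (0.9916 + 1.7487 + 0.9571 + 1.6145 + 0.1851)/5 = 1.0994

1.0994


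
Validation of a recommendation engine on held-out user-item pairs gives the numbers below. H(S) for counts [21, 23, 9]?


Probabilities: [21/53, 23/53, 9/53] ≈ [0.3962, 0.434, 0.1698]
H = -((21/53)·log₂(21/53) + (23/53)·log₂(23/53) + (9/53)·log₂(9/53))
  = 1.4862 bits

1.4862 bits


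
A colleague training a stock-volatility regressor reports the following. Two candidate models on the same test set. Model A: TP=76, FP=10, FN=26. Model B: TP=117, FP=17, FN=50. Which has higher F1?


Model A: P=76/86=0.8837, R=76/102=0.7451, F1=2PR/(P+R)=2TP/(2TP+FP+FN)=152/188=0.8085
Model B: P=117/134=0.8731, R=117/167=0.7006, F1=2PR/(P+R)=2TP/(2TP+FP+FN)=234/301=0.7774
0.8085 > 0.7774 → Model A

Model A


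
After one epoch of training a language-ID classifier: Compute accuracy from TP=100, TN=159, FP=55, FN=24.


Accuracy = (TP+TN)/(TP+TN+FP+FN)
= (100+159)/(338)
= 259/338 = 76.63%

76.63%


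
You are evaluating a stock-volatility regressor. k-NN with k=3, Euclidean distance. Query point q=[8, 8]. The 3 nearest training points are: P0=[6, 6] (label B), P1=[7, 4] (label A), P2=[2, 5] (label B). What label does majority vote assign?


d(q,P0) = 2.8284  (label B)
d(q,P1) = 4.1231  (label A)
d(q,P2) = 6.7082  (label B)
Votes: A=1, B=2
Majority → B

B


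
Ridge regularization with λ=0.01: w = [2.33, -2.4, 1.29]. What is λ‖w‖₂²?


‖w‖₂² = (2.33)² + (-2.4)² + (1.29)²
     = 5.4289 + 5.76 + 1.6641
     = 12.853
λ·‖w‖₂² = 0.01·12.853 = 0.12853

0.12853


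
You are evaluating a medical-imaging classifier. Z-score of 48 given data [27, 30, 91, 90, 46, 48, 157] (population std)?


μ = 69.8571, σ = 42.9599
z = (48 - 69.8571)/42.9599 = -0.5088

-0.5088


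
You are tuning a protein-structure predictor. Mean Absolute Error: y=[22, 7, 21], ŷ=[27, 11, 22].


Absolute errors: |22-27|=5, |7-11|=4, |21-22|=1
Sum = 10
MAE = 10/3 = 10/3

10/3


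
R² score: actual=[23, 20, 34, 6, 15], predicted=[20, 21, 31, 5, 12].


ȳ = 19.6
SS_res = Σ(y-ŷ)² = 29
SS_tot = Σ(y-ȳ)² = 425.2
R² = 1 - SS_res/SS_tot = 1 - 0.0682 = 0.9318

0.9318


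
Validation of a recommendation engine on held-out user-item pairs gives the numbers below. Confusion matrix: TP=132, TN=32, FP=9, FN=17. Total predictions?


Total = TP + TN + FP + FN
= 132 + 32 + 9 + 17
= 190
(Predicted positive: 141, predicted negative: 49)

190


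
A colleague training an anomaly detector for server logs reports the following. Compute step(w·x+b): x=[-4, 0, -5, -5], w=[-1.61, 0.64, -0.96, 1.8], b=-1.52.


z = (-4)·(-1.61) + (0)·(0.64) + (-5)·(-0.96) + (-5)·(1.8) - 1.52
  = 0.72
step(z) = 1 (z≥0)

1


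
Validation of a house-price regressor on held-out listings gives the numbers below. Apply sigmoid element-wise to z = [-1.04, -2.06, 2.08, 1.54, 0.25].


σ(-1.04) = 1/(1+e^1.04) = 0.2611
σ(-2.06) = 1/(1+e^2.06) = 0.113
σ(2.08) = 1/(1+e^-2.08) = 0.8889
σ(1.54) = 1/(1+e^-1.54) = 0.8235
σ(0.25) = 1/(1+e^-0.25) = 0.5622
result = [0.2611, 0.113, 0.8889, 0.8235, 0.5622]

[0.2611, 0.113, 0.8889, 0.8235, 0.5622]


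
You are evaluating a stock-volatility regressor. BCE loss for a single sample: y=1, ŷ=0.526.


BCE = -[y·ln(p) + (1-y)·ln(1-p)]
= -1·ln(0.526) - 0
= -ln(0.526) = 0.6425

0.6425


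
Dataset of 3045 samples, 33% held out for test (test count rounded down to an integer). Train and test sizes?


Test = ⌊3045·33/100⌋ = 1004
Train = 3045 - 1004 = 2041

Train: 2041, Test: 1004


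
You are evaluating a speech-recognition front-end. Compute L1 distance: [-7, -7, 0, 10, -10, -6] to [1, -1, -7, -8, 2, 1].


d = |-7-1| + |-7+ 1| + |0+ 7| + |10+ 8| + |-10-2| + |-6-1|
  = 8 + 6 + 7 + 18 + 12 + 7
  = 58

58


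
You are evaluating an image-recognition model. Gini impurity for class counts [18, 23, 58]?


Probabilities: [18/99, 23/99, 58/99] ≈ [0.1818, 0.2323, 0.5859]
Σpᵢ² = (324 + 529 + 3364)/99² = 4217/9801
Gini = 1 - Σpᵢ² = 1 - 4217/9801 = 0.5697

0.5697


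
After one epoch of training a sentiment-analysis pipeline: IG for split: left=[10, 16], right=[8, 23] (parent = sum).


Parent = [18, 39], H_parent = 0.8997
H_left = 0.9612 (n=26), H_right = 0.8238 (n=31)
H_children = (26/57)·0.9612 + (31/57)·0.8238 = 0.8865
IG = 0.8997 - 0.8865 = 0.0132

0.0132


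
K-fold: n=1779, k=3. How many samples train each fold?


Fold size = 1779/3 = 593
Training per fold = 1779 - 593 = 1186

1186


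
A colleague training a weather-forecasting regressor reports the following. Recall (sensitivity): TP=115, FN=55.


Recall = TP/(TP+FN)
= 115/(115+55)
= 115/170 = 67.65%

67.65%


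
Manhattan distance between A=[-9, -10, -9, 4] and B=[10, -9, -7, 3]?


d = |-9-10| + |-10+ 9| + |-9+ 7| + |4-3|
  = 19 + 1 + 2 + 1
  = 23

23


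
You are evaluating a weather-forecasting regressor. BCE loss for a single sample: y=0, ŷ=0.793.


BCE = -[y·ln(p) + (1-y)·ln(1-p)]
= -0 - 1·ln(1-0.793)
= -ln(0.207) = 1.575

1.575


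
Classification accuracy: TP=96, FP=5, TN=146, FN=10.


Accuracy = (TP+TN)/(TP+TN+FP+FN)
= (96+146)/(257)
= 242/257 = 94.16%

94.16%


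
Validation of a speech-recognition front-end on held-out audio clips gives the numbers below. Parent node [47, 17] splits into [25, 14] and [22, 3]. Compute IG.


Parent = [47, 17], H_parent = 0.8351
H_left = 0.9418 (n=39), H_right = 0.5294 (n=25)
H_children = (39/64)·0.9418 + (25/64)·0.5294 = 0.7807
IG = 0.8351 - 0.7807 = 0.0544

0.0544


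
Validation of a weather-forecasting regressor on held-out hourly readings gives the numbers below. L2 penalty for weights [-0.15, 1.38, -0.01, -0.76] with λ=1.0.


‖w‖₂² = (-0.15)² + (1.38)² + (-0.01)² + (-0.76)²
     = 0.0225 + 1.9044 + 0.0001 + 0.5776
     = 2.5046
λ·‖w‖₂² = 1.0·2.5046 = 2.5046

2.5046


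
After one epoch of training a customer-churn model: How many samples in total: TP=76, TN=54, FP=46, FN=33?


Total = TP + TN + FP + FN
= 76 + 54 + 46 + 33
= 209
(Predicted positive: 122, predicted negative: 87)

209


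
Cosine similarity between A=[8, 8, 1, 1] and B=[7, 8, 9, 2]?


A·B = 8·7 + 8·8 + 1·9 + 1·2 = 131
‖A‖ = √130 = 11.4018, ‖B‖ = √198 = 14.0712
cos = 131/(√130·√198) = 131/√25740 = 0.8165

0.8165


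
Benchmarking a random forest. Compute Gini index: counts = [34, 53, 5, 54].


Probabilities: [34/146, 53/146, 5/146, 54/146] ≈ [0.2329, 0.363, 0.0342, 0.3699]
Σpᵢ² = (1156 + 2809 + 25 + 2916)/146² = 6906/21316
Gini = 1 - Σpᵢ² = 1 - 6906/21316 = 0.676

0.676


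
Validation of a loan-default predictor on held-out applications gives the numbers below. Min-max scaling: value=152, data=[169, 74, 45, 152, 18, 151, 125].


min=18, max=169
(152-18)/(169-18) = 134/151 = 0.8874

0.8874


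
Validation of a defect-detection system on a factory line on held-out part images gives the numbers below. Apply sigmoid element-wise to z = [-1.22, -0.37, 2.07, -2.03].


σ(-1.22) = 1/(1+e^1.22) = 0.2279
σ(-0.37) = 1/(1+e^0.37) = 0.4085
σ(2.07) = 1/(1+e^-2.07) = 0.888
σ(-2.03) = 1/(1+e^2.03) = 0.1161
result = [0.2279, 0.4085, 0.888, 0.1161]

[0.2279, 0.4085, 0.888, 0.1161]


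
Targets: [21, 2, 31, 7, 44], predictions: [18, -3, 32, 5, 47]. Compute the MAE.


Absolute errors: |21-18|=3, |2+ 3|=5, |31-32|=1, |7-5|=2, |44-47|=3
Sum = 14
MAE = 14/5 = 14/5

14/5


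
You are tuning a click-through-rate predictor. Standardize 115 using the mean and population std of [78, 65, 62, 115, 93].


μ = 82.6, σ = 19.5612
z = (115 - 82.6)/19.5612 = 1.6563

1.6563


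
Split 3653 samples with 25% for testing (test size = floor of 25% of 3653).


Test = ⌊3653·25/100⌋ = 913
Train = 3653 - 913 = 2740

Train: 2740, Test: 913


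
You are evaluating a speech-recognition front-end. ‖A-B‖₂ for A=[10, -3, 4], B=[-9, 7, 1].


d = √((10+ 9)² + (-3-7)² + (4-1)²)
  = √(361 + 100 + 9)
  = √470 = 21.6795

21.6795


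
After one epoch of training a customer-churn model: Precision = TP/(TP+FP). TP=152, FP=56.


Precision = TP/(TP+FP)
= 152/(152+56)
= 152/208 = 73.08%

73.08%


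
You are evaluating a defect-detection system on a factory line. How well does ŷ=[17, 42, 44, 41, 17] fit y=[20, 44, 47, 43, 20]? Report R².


ȳ = 34.8
SS_res = Σ(y-ŷ)² = 35
SS_tot = Σ(y-ȳ)² = 738.8
R² = 1 - SS_res/SS_tot = 1 - 0.0474 = 0.9526

0.9526


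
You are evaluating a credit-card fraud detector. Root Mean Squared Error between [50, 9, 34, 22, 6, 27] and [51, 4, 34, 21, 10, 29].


MSE = 47/6 = 7.8333
RMSE = √(47/6) = 2.7988

2.7988


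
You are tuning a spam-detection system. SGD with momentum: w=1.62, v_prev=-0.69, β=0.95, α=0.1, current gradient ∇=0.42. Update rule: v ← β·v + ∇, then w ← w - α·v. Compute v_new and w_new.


v_new = 0.95·-0.69 + 0.42 = -0.6555 + 0.42 = -0.2355
w_new = 1.62 - 0.1·-0.2355 = 1.62 + 0.02355 = 1.64355

v_new=-0.2355, w_new=1.64355


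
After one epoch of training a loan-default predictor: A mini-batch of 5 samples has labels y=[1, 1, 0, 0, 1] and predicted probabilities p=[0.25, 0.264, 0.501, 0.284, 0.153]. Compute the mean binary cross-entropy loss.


L[0] = -ln(0.25) = 1.3863
L[1] = -ln(0.264) = 1.3318
L[2] = -ln(1-0.501) = -ln(0.499) = 0.6951
L[3] = -ln(1-0.284) = -ln(0.716) = 0.3341
L[4] = -ln(0.153) = 1.8773
mean = (1.3863 + 1.3318 + 0.6951 + 0.3341 + 1.8773)/5 = 1.1249

1.1249


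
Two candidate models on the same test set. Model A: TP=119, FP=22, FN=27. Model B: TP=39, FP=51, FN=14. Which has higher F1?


Model A: P=119/141=0.844, R=119/146=0.8151, F1=2PR/(P+R)=2TP/(2TP+FP+FN)=238/287=0.8293
Model B: P=39/90=0.4333, R=39/53=0.7358, F1=2PR/(P+R)=2TP/(2TP+FP+FN)=78/143=0.5455
0.8293 > 0.5455 → Model A

Model A


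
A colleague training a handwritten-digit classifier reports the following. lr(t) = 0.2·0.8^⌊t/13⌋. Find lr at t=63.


n_drops = ⌊63/13⌋ = 4
lr = 0.2·0.8^4 = 0.2·0.4096 = 0.08192

0.08192


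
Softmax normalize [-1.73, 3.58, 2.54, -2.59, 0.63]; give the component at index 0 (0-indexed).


Exponentials: e^-1.73=0.1773, e^3.58=35.8735, e^2.54=12.6797, e^-2.59=0.075, e^0.63=1.8776
Sum = 50.6831
Softmax = [0.0035, 0.7078, 0.2502, 0.0015, 0.037]
p[0] = 0.1773/50.6831 = 0.0035

0.0035


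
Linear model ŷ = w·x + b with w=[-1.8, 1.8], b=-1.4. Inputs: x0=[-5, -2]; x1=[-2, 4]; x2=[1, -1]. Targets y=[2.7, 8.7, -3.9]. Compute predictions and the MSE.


ŷ0 = (-1.8)·(-5) + (1.8)·(-2) - 1.4 = 4.0
ŷ1 = (-1.8)·(-2) + (1.8)·(4) - 1.4 = 9.4
ŷ2 = (-1.8)·(1) + (1.8)·(-1) - 1.4 = -5.0
errors² = [1.69, 0.49, 1.21]
MSE = 3.3900/3 = 1.13

1.13


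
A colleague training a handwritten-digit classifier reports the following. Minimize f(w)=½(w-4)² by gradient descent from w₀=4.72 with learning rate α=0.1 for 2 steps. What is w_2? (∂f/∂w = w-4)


step 1: grad = 4.72-4 = 0.72; w = 4.72 - 0.1·(0.72) = 4.648
step 2: grad = 4.648-4 = 0.648; w = 4.648 - 0.1·(0.648) = 4.5832

4.5832


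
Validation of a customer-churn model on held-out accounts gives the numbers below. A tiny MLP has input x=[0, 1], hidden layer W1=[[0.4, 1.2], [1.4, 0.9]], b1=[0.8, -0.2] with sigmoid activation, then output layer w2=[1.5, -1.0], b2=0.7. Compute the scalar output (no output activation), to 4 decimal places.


z1[0] = (0.4)·(0) + (1.2)·(1) + 0.8 = 2.0
z1[1] = (1.4)·(0) + (0.9)·(1) - 0.2 = 0.7
h = sigmoid(z1) = [0.8808, 0.6682]
output = (1.5)·(0.8808) + (-1.0)·(0.6682) + 0.7 = 1.353

1.353


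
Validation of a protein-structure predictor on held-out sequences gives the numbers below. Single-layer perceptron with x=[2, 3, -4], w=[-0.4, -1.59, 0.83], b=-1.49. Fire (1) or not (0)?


z = (2)·(-0.4) + (3)·(-1.59) + (-4)·(0.83) - 1.49
  = -10.38
step(z) = 0 (z<0)

0


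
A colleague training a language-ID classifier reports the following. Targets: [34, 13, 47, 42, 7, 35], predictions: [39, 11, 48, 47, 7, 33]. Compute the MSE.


Squared errors: (34-39)²=25, (13-11)²=4, (47-48)²=1, (42-47)²=25, (7-7)²=0, (35-33)²=4
Sum = 59
MSE = 59/6 = 59/6

59/6


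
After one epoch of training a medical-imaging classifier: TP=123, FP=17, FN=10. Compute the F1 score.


Precision = 123/140 = 0.8786
Recall = 123/133 = 0.9248
F1 = 2·P·R/(P+R) = 2·TP/(2·TP+FP+FN) = 246/(246+17+10) = 246/273 = 0.9011

0.9011


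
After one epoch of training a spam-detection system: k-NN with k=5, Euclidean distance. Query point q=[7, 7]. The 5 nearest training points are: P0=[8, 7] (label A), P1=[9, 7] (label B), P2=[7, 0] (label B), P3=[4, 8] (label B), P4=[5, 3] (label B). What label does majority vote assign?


d(q,P0) = 1.0  (label A)
d(q,P1) = 2.0  (label B)
d(q,P2) = 7.0  (label B)
d(q,P3) = 3.1623  (label B)
d(q,P4) = 4.4721  (label B)
Votes: A=1, B=4
Majority → B

B


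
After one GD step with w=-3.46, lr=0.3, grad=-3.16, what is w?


w_new = w - α·∇
= -3.46 - 0.3·-3.16
= -3.46 + 0.948
= -2.512

-2.512


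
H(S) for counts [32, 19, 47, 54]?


Probabilities: [32/152, 19/152, 47/152, 54/152] ≈ [0.2105, 0.125, 0.3092, 0.3553]
H = -((32/152)·log₂(32/152) + (19/152)·log₂(19/152) + (47/152)·log₂(47/152) + (54/152)·log₂(54/152))
  = 1.9023 bits

1.9023 bits


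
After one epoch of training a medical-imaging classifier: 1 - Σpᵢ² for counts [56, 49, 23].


Probabilities: [56/128, 49/128, 23/128] ≈ [0.4375, 0.3828, 0.1797]
Σpᵢ² = (3136 + 2401 + 529)/128² = 6066/16384
Gini = 1 - Σpᵢ² = 1 - 6066/16384 = 0.6298

0.6298


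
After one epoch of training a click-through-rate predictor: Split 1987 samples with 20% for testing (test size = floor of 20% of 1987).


Test = ⌊1987·20/100⌋ = 397
Train = 1987 - 397 = 1590

Train: 1590, Test: 397


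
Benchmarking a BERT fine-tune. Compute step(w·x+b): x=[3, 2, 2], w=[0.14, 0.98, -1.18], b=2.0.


z = (3)·(0.14) + (2)·(0.98) + (2)·(-1.18) + 2.0
  = 2.02
step(z) = 1 (z≥0)

1


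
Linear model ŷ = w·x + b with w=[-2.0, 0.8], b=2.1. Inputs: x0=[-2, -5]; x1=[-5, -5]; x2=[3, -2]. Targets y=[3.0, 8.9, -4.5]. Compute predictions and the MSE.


ŷ0 = (-2.0)·(-2) + (0.8)·(-5) + 2.1 = 2.1
ŷ1 = (-2.0)·(-5) + (0.8)·(-5) + 2.1 = 8.1
ŷ2 = (-2.0)·(3) + (0.8)·(-2) + 2.1 = -5.5
errors² = [0.81, 0.64, 1.0]
MSE = 2.4500/3 = 0.8167

0.8167


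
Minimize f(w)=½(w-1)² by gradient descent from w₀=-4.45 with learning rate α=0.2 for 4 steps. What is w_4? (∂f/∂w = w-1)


step 1: grad = -4.45-1 = -5.45; w = -4.45 - 0.2·(-5.45) = -3.36
step 2: grad = -3.36-1 = -4.36; w = -3.36 - 0.2·(-4.36) = -2.488
step 3: grad = -2.488-1 = -3.488; w = -2.488 - 0.2·(-3.488) = -1.7904
step 4: grad = -1.7904-1 = -2.7904; w = -1.7904 - 0.2·(-2.7904) = -1.23232

-1.23232


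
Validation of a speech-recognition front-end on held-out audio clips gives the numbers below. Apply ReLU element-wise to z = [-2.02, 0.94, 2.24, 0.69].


ReLU(-2.02) = max(0, -2.02) = 0.0
ReLU(0.94) = max(0, 0.94) = 0.94
ReLU(2.24) = max(0, 2.24) = 2.24
ReLU(0.69) = max(0, 0.69) = 0.69
result = [0.0, 0.94, 2.24, 0.69]

[0.0, 0.94, 2.24, 0.69]


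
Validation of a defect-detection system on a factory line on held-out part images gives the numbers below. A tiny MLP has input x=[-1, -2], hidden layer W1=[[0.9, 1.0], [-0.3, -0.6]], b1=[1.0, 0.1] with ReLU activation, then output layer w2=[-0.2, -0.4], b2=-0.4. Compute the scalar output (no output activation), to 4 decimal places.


z1[0] = (0.9)·(-1) + (1.0)·(-2) + 1.0 = -1.9
z1[1] = (-0.3)·(-1) + (-0.6)·(-2) + 0.1 = 1.6
h = ReLU(z1) = [0.0, 1.6]
output = (-0.2)·(0.0) + (-0.4)·(1.6) - 0.4 = -1.04

-1.04
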